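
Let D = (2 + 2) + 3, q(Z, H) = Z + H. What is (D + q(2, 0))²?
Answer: 81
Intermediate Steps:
q(Z, H) = H + Z
D = 7 (D = 4 + 3 = 7)
(D + q(2, 0))² = (7 + (0 + 2))² = (7 + 2)² = 9² = 81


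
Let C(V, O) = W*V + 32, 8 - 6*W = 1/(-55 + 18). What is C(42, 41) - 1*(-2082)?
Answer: 80297/37 ≈ 2170.2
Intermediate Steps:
W = 99/74 (W = 4/3 - 1/(6*(-55 + 18)) = 4/3 - ⅙/(-37) = 4/3 - ⅙*(-1/37) = 4/3 + 1/222 = 99/74 ≈ 1.3378)
C(V, O) = 32 + 99*V/74 (C(V, O) = 99*V/74 + 32 = 32 + 99*V/74)
C(42, 41) - 1*(-2082) = (32 + (99/74)*42) - 1*(-2082) = (32 + 2079/37) + 2082 = 3263/37 + 2082 = 80297/37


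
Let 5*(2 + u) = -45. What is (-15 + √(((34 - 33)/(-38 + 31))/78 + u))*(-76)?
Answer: 1140 - 38*I*√3279822/273 ≈ 1140.0 - 252.08*I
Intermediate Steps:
u = -11 (u = -2 + (⅕)*(-45) = -2 - 9 = -11)
(-15 + √(((34 - 33)/(-38 + 31))/78 + u))*(-76) = (-15 + √(((34 - 33)/(-38 + 31))/78 - 11))*(-76) = (-15 + √((1/(-7))*(1/78) - 11))*(-76) = (-15 + √((1*(-⅐))*(1/78) - 11))*(-76) = (-15 + √(-⅐*1/78 - 11))*(-76) = (-15 + √(-1/546 - 11))*(-76) = (-15 + √(-6007/546))*(-76) = (-15 + I*√3279822/546)*(-76) = 1140 - 38*I*√3279822/273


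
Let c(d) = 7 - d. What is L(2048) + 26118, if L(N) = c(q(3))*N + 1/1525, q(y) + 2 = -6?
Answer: 86677951/1525 ≈ 56838.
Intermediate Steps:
q(y) = -8 (q(y) = -2 - 6 = -8)
L(N) = 1/1525 + 15*N (L(N) = (7 - 1*(-8))*N + 1/1525 = (7 + 8)*N + 1/1525 = 15*N + 1/1525 = 1/1525 + 15*N)
L(2048) + 26118 = (1/1525 + 15*2048) + 26118 = (1/1525 + 30720) + 26118 = 46848001/1525 + 26118 = 86677951/1525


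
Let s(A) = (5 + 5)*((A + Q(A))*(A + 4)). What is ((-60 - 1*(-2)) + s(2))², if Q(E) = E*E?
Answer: 91204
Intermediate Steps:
Q(E) = E²
s(A) = 10*(4 + A)*(A + A²) (s(A) = (5 + 5)*((A + A²)*(A + 4)) = 10*((A + A²)*(4 + A)) = 10*((4 + A)*(A + A²)) = 10*(4 + A)*(A + A²))
((-60 - 1*(-2)) + s(2))² = ((-60 - 1*(-2)) + 10*2*(4 + 2² + 5*2))² = ((-60 + 2) + 10*2*(4 + 4 + 10))² = (-58 + 10*2*18)² = (-58 + 360)² = 302² = 91204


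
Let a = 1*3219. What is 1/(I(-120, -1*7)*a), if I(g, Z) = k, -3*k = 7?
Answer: -1/7511 ≈ -0.00013314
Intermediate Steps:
k = -7/3 (k = -⅓*7 = -7/3 ≈ -2.3333)
a = 3219
I(g, Z) = -7/3
1/(I(-120, -1*7)*a) = 1/(-7/3*3219) = -3/7*1/3219 = -1/7511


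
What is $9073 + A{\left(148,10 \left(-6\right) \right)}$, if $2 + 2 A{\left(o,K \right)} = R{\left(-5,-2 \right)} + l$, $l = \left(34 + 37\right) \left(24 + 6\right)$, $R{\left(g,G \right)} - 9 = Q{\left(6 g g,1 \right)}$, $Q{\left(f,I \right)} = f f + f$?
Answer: $\frac{42933}{2} \approx 21467.0$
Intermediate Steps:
$Q{\left(f,I \right)} = f + f^{2}$ ($Q{\left(f,I \right)} = f^{2} + f = f + f^{2}$)
$R{\left(g,G \right)} = 9 + 6 g^{2} \left(1 + 6 g^{2}\right)$ ($R{\left(g,G \right)} = 9 + 6 g g \left(1 + 6 g g\right) = 9 + 6 g^{2} \left(1 + 6 g^{2}\right)$)
$l = 2130$ ($l = 71 \cdot 30 = 2130$)
$A{\left(o,K \right)} = \frac{24787}{2}$ ($A{\left(o,K \right)} = -1 + \frac{\left(9 + 6 \left(-5\right)^{2} + 36 \left(-5\right)^{4}\right) + 2130}{2} = -1 + \frac{\left(9 + 6 \cdot 25 + 36 \cdot 625\right) + 2130}{2} = -1 + \frac{\left(9 + 150 + 22500\right) + 2130}{2} = -1 + \frac{22659 + 2130}{2} = -1 + \frac{1}{2} \cdot 24789 = -1 + \frac{24789}{2} = \frac{24787}{2}$)
$9073 + A{\left(148,10 \left(-6\right) \right)} = 9073 + \frac{24787}{2} = \frac{42933}{2}$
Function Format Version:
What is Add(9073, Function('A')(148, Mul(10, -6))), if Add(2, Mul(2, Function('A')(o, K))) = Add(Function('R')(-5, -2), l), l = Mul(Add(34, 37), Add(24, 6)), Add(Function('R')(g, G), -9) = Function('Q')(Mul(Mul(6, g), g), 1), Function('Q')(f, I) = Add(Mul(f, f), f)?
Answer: Rational(42933, 2) ≈ 21467.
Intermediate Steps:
Function('Q')(f, I) = Add(f, Pow(f, 2)) (Function('Q')(f, I) = Add(Pow(f, 2), f) = Add(f, Pow(f, 2)))
Function('R')(g, G) = Add(9, Mul(6, Pow(g, 2), Add(1, Mul(6, Pow(g, 2))))) (Function('R')(g, G) = Add(9, Mul(Mul(Mul(6, g), g), Add(1, Mul(Mul(6, g), g)))) = Add(9, Mul(Mul(6, Pow(g, 2)), Add(1, Mul(6, Pow(g, 2))))) = Add(9, Mul(6, Pow(g, 2), Add(1, Mul(6, Pow(g, 2))))))
l = 2130 (l = Mul(71, 30) = 2130)
Function('A')(o, K) = Rational(24787, 2) (Function('A')(o, K) = Add(-1, Mul(Rational(1, 2), Add(Add(9, Mul(6, Pow(-5, 2)), Mul(36, Pow(-5, 4))), 2130))) = Add(-1, Mul(Rational(1, 2), Add(Add(9, Mul(6, 25), Mul(36, 625)), 2130))) = Add(-1, Mul(Rational(1, 2), Add(Add(9, 150, 22500), 2130))) = Add(-1, Mul(Rational(1, 2), Add(22659, 2130))) = Add(-1, Mul(Rational(1, 2), 24789)) = Add(-1, Rational(24789, 2)) = Rational(24787, 2))
Add(9073, Function('A')(148, Mul(10, -6))) = Add(9073, Rational(24787, 2)) = Rational(42933, 2)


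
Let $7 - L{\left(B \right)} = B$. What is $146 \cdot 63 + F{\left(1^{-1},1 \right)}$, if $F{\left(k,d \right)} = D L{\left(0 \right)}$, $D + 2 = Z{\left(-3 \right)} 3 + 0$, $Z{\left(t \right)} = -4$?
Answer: $9100$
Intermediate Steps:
$L{\left(B \right)} = 7 - B$
$D = -14$ ($D = -2 + \left(\left(-4\right) 3 + 0\right) = -2 + \left(-12 + 0\right) = -2 - 12 = -14$)
$F{\left(k,d \right)} = -98$ ($F{\left(k,d \right)} = - 14 \left(7 - 0\right) = - 14 \left(7 + 0\right) = \left(-14\right) 7 = -98$)
$146 \cdot 63 + F{\left(1^{-1},1 \right)} = 146 \cdot 63 - 98 = 9198 - 98 = 9100$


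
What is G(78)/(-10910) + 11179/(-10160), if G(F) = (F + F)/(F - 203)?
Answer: -1524377629/1385570000 ≈ -1.1002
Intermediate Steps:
G(F) = 2*F/(-203 + F) (G(F) = (2*F)/(-203 + F) = 2*F/(-203 + F))
G(78)/(-10910) + 11179/(-10160) = (2*78/(-203 + 78))/(-10910) + 11179/(-10160) = (2*78/(-125))*(-1/10910) + 11179*(-1/10160) = (2*78*(-1/125))*(-1/10910) - 11179/10160 = -156/125*(-1/10910) - 11179/10160 = 78/681875 - 11179/10160 = -1524377629/1385570000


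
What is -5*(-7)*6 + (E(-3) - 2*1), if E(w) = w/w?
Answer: 209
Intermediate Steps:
E(w) = 1
-5*(-7)*6 + (E(-3) - 2*1) = -5*(-7)*6 + (1 - 2*1) = 35*6 + (1 - 2) = 210 - 1 = 209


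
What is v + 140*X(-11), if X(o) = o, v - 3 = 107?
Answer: -1430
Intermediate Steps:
v = 110 (v = 3 + 107 = 110)
v + 140*X(-11) = 110 + 140*(-11) = 110 - 1540 = -1430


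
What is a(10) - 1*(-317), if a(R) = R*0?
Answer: 317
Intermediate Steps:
a(R) = 0
a(10) - 1*(-317) = 0 - 1*(-317) = 0 + 317 = 317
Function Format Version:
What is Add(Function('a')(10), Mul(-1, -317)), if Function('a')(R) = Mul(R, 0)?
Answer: 317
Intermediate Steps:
Function('a')(R) = 0
Add(Function('a')(10), Mul(-1, -317)) = Add(0, Mul(-1, -317)) = Add(0, 317) = 317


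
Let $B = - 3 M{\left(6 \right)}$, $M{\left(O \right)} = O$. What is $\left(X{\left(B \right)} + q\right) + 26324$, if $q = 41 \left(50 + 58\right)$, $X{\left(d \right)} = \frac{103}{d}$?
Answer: $\frac{553433}{18} \approx 30746.0$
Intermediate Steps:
$B = -18$ ($B = \left(-3\right) 6 = -18$)
$q = 4428$ ($q = 41 \cdot 108 = 4428$)
$\left(X{\left(B \right)} + q\right) + 26324 = \left(\frac{103}{-18} + 4428\right) + 26324 = \left(103 \left(- \frac{1}{18}\right) + 4428\right) + 26324 = \left(- \frac{103}{18} + 4428\right) + 26324 = \frac{79601}{18} + 26324 = \frac{553433}{18}$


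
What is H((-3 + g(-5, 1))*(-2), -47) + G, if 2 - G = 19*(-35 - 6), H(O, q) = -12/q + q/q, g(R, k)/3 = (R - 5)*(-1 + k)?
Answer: 36766/47 ≈ 782.25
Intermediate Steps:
g(R, k) = 3*(-1 + k)*(-5 + R) (g(R, k) = 3*((R - 5)*(-1 + k)) = 3*((-5 + R)*(-1 + k)) = 3*((-1 + k)*(-5 + R)) = 3*(-1 + k)*(-5 + R))
H(O, q) = 1 - 12/q (H(O, q) = -12/q + 1 = 1 - 12/q)
G = 781 (G = 2 - 19*(-35 - 6) = 2 - 19*(-41) = 2 - 1*(-779) = 2 + 779 = 781)
H((-3 + g(-5, 1))*(-2), -47) + G = (-12 - 47)/(-47) + 781 = -1/47*(-59) + 781 = 59/47 + 781 = 36766/47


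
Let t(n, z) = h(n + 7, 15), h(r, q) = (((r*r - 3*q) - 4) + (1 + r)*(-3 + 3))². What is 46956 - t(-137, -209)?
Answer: -283909245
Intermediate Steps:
h(r, q) = (-4 + r² - 3*q)² (h(r, q) = (((r² - 3*q) - 4) + (1 + r)*0)² = ((-4 + r² - 3*q) + 0)² = (-4 + r² - 3*q)²)
t(n, z) = (49 - (7 + n)²)² (t(n, z) = (4 - (n + 7)² + 3*15)² = (4 - (7 + n)² + 45)² = (49 - (7 + n)²)²)
46956 - t(-137, -209) = 46956 - (-49 + (7 - 137)²)² = 46956 - (-49 + (-130)²)² = 46956 - (-49 + 16900)² = 46956 - 1*16851² = 46956 - 1*283956201 = 46956 - 283956201 = -283909245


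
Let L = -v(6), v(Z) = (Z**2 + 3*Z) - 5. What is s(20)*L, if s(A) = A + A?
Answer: -1960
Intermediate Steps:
v(Z) = -5 + Z**2 + 3*Z
s(A) = 2*A
L = -49 (L = -(-5 + 6**2 + 3*6) = -(-5 + 36 + 18) = -1*49 = -49)
s(20)*L = (2*20)*(-49) = 40*(-49) = -1960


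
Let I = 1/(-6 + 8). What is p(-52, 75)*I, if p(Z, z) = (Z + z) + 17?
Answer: 20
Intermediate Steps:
p(Z, z) = 17 + Z + z
I = ½ (I = 1/2 = ½ ≈ 0.50000)
p(-52, 75)*I = (17 - 52 + 75)*(½) = 40*(½) = 20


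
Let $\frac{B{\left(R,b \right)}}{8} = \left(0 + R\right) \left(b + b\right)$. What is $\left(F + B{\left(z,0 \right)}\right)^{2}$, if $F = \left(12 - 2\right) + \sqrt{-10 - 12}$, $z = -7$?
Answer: $\left(10 + i \sqrt{22}\right)^{2} \approx 78.0 + 93.808 i$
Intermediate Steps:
$B{\left(R,b \right)} = 16 R b$ ($B{\left(R,b \right)} = 8 \left(0 + R\right) \left(b + b\right) = 8 R 2 b = 8 \cdot 2 R b = 16 R b$)
$F = 10 + i \sqrt{22}$ ($F = \left(12 - 2\right) + \sqrt{-22} = 10 + i \sqrt{22} \approx 10.0 + 4.6904 i$)
$\left(F + B{\left(z,0 \right)}\right)^{2} = \left(\left(10 + i \sqrt{22}\right) + 16 \left(-7\right) 0\right)^{2} = \left(\left(10 + i \sqrt{22}\right) + 0\right)^{2} = \left(10 + i \sqrt{22}\right)^{2}$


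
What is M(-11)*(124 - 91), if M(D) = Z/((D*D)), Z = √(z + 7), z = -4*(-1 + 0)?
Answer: 3*√11/11 ≈ 0.90453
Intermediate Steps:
z = 4 (z = -4*(-1) = 4)
Z = √11 (Z = √(4 + 7) = √11 ≈ 3.3166)
M(D) = √11/D² (M(D) = √11/((D*D)) = √11/(D²) = √11/D²)
M(-11)*(124 - 91) = (√11/(-11)²)*(124 - 91) = (√11*(1/121))*33 = (√11/121)*33 = 3*√11/11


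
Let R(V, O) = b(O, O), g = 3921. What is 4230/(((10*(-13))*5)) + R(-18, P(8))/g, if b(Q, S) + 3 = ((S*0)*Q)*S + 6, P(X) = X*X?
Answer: -552796/84955 ≈ -6.5069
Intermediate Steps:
P(X) = X**2
b(Q, S) = 3 (b(Q, S) = -3 + (((S*0)*Q)*S + 6) = -3 + ((0*Q)*S + 6) = -3 + (0*S + 6) = -3 + (0 + 6) = -3 + 6 = 3)
R(V, O) = 3
4230/(((10*(-13))*5)) + R(-18, P(8))/g = 4230/(((10*(-13))*5)) + 3/3921 = 4230/((-130*5)) + 3*(1/3921) = 4230/(-650) + 1/1307 = 4230*(-1/650) + 1/1307 = -423/65 + 1/1307 = -552796/84955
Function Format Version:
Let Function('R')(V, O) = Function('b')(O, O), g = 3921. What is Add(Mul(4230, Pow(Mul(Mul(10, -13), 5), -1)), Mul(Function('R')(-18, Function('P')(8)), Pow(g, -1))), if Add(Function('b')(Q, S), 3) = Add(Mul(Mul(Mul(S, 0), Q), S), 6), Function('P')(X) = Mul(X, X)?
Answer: Rational(-552796, 84955) ≈ -6.5069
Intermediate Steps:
Function('P')(X) = Pow(X, 2)
Function('b')(Q, S) = 3 (Function('b')(Q, S) = Add(-3, Add(Mul(Mul(Mul(S, 0), Q), S), 6)) = Add(-3, Add(Mul(Mul(0, Q), S), 6)) = Add(-3, Add(Mul(0, S), 6)) = Add(-3, Add(0, 6)) = Add(-3, 6) = 3)
Function('R')(V, O) = 3
Add(Mul(4230, Pow(Mul(Mul(10, -13), 5), -1)), Mul(Function('R')(-18, Function('P')(8)), Pow(g, -1))) = Add(Mul(4230, Pow(Mul(Mul(10, -13), 5), -1)), Mul(3, Pow(3921, -1))) = Add(Mul(4230, Pow(Mul(-130, 5), -1)), Mul(3, Rational(1, 3921))) = Add(Mul(4230, Pow(-650, -1)), Rational(1, 1307)) = Add(Mul(4230, Rational(-1, 650)), Rational(1, 1307)) = Add(Rational(-423, 65), Rational(1, 1307)) = Rational(-552796, 84955)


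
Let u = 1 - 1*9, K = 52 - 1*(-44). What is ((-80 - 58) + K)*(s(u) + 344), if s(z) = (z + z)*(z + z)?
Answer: -25200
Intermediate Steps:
K = 96 (K = 52 + 44 = 96)
u = -8 (u = 1 - 9 = -8)
s(z) = 4*z**2 (s(z) = (2*z)*(2*z) = 4*z**2)
((-80 - 58) + K)*(s(u) + 344) = ((-80 - 58) + 96)*(4*(-8)**2 + 344) = (-138 + 96)*(4*64 + 344) = -42*(256 + 344) = -42*600 = -25200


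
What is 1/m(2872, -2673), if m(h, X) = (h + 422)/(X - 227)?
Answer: -1450/1647 ≈ -0.88039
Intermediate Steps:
m(h, X) = (422 + h)/(-227 + X)
1/m(2872, -2673) = 1/((422 + 2872)/(-227 - 2673)) = 1/(3294/(-2900)) = 1/(-1/2900*3294) = 1/(-1647/1450) = -1450/1647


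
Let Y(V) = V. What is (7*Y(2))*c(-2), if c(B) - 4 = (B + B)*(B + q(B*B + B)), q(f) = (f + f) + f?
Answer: -168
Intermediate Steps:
q(f) = 3*f (q(f) = 2*f + f = 3*f)
c(B) = 4 + 2*B*(3*B**2 + 4*B) (c(B) = 4 + (B + B)*(B + 3*(B*B + B)) = 4 + (2*B)*(B + 3*(B**2 + B)) = 4 + (2*B)*(B + 3*(B + B**2)) = 4 + (2*B)*(B + (3*B + 3*B**2)) = 4 + (2*B)*(3*B**2 + 4*B) = 4 + 2*B*(3*B**2 + 4*B))
(7*Y(2))*c(-2) = (7*2)*(4 + 6*(-2)**3 + 8*(-2)**2) = 14*(4 + 6*(-8) + 8*4) = 14*(4 - 48 + 32) = 14*(-12) = -168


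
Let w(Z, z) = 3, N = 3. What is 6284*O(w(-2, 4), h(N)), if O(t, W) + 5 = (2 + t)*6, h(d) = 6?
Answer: 157100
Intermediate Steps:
O(t, W) = 7 + 6*t (O(t, W) = -5 + (2 + t)*6 = -5 + (12 + 6*t) = 7 + 6*t)
6284*O(w(-2, 4), h(N)) = 6284*(7 + 6*3) = 6284*(7 + 18) = 6284*25 = 157100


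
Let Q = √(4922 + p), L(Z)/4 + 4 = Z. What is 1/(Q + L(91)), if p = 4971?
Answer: 348/111211 - √9893/111211 ≈ 0.0022348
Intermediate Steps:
L(Z) = -16 + 4*Z
Q = √9893 (Q = √(4922 + 4971) = √9893 ≈ 99.464)
1/(Q + L(91)) = 1/(√9893 + (-16 + 4*91)) = 1/(√9893 + (-16 + 364)) = 1/(√9893 + 348) = 1/(348 + √9893)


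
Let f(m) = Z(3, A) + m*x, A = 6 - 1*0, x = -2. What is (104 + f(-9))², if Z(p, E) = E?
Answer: 16384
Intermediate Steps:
A = 6 (A = 6 + 0 = 6)
f(m) = 6 - 2*m (f(m) = 6 + m*(-2) = 6 - 2*m)
(104 + f(-9))² = (104 + (6 - 2*(-9)))² = (104 + (6 + 18))² = (104 + 24)² = 128² = 16384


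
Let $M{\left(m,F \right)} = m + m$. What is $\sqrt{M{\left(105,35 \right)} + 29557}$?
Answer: $17 \sqrt{103} \approx 172.53$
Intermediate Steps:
$M{\left(m,F \right)} = 2 m$
$\sqrt{M{\left(105,35 \right)} + 29557} = \sqrt{2 \cdot 105 + 29557} = \sqrt{210 + 29557} = \sqrt{29767} = 17 \sqrt{103}$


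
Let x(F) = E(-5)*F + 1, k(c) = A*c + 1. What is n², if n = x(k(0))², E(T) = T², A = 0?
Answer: 456976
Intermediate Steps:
k(c) = 1 (k(c) = 0*c + 1 = 0 + 1 = 1)
x(F) = 1 + 25*F (x(F) = (-5)²*F + 1 = 25*F + 1 = 1 + 25*F)
n = 676 (n = (1 + 25*1)² = (1 + 25)² = 26² = 676)
n² = 676² = 456976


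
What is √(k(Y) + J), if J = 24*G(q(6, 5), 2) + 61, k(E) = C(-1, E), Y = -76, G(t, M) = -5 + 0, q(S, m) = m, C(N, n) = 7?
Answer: 2*I*√13 ≈ 7.2111*I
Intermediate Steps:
G(t, M) = -5
k(E) = 7
J = -59 (J = 24*(-5) + 61 = -120 + 61 = -59)
√(k(Y) + J) = √(7 - 59) = √(-52) = 2*I*√13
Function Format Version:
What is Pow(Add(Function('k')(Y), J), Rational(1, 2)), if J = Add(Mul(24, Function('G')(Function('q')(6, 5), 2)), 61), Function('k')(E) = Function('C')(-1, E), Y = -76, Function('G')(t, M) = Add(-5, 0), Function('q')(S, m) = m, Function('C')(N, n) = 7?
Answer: Mul(2, I, Pow(13, Rational(1, 2))) ≈ Mul(7.2111, I)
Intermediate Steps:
Function('G')(t, M) = -5
Function('k')(E) = 7
J = -59 (J = Add(Mul(24, -5), 61) = Add(-120, 61) = -59)
Pow(Add(Function('k')(Y), J), Rational(1, 2)) = Pow(Add(7, -59), Rational(1, 2)) = Pow(-52, Rational(1, 2)) = Mul(2, I, Pow(13, Rational(1, 2)))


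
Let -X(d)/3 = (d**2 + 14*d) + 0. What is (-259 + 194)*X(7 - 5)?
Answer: 6240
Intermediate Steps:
X(d) = -42*d - 3*d**2 (X(d) = -3*((d**2 + 14*d) + 0) = -3*(d**2 + 14*d) = -42*d - 3*d**2)
(-259 + 194)*X(7 - 5) = (-259 + 194)*(-3*(7 - 5)*(14 + (7 - 5))) = -(-195)*2*(14 + 2) = -(-195)*2*16 = -65*(-96) = 6240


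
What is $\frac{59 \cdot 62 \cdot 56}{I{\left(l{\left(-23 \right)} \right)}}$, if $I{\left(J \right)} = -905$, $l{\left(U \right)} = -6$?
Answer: $- \frac{204848}{905} \approx -226.35$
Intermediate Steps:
$\frac{59 \cdot 62 \cdot 56}{I{\left(l{\left(-23 \right)} \right)}} = \frac{59 \cdot 62 \cdot 56}{-905} = 3658 \cdot 56 \left(- \frac{1}{905}\right) = 204848 \left(- \frac{1}{905}\right) = - \frac{204848}{905}$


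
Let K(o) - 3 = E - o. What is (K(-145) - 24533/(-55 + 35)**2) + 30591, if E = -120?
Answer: 12223067/400 ≈ 30558.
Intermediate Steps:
K(o) = -117 - o (K(o) = 3 + (-120 - o) = -117 - o)
(K(-145) - 24533/(-55 + 35)**2) + 30591 = ((-117 - 1*(-145)) - 24533/(-55 + 35)**2) + 30591 = ((-117 + 145) - 24533/((-20)**2)) + 30591 = (28 - 24533/400) + 30591 = -13333/400 + 30591 = 12223067/400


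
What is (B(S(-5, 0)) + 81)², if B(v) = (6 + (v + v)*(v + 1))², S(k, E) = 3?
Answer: 962361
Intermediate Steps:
B(v) = (6 + 2*v*(1 + v))² (B(v) = (6 + (2*v)*(1 + v))² = (6 + 2*v*(1 + v))²)
(B(S(-5, 0)) + 81)² = (4*(3 + 3 + 3²)² + 81)² = (4*(3 + 3 + 9)² + 81)² = (4*15² + 81)² = (4*225 + 81)² = (900 + 81)² = 981² = 962361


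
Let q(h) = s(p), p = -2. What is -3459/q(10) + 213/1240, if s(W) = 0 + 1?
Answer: -4288947/1240 ≈ -3458.8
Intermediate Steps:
s(W) = 1
q(h) = 1
-3459/q(10) + 213/1240 = -3459/1 + 213/1240 = -3459*1 + 213*(1/1240) = -3459 + 213/1240 = -4288947/1240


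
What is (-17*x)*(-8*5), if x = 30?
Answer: 20400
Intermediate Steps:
(-17*x)*(-8*5) = (-17*30)*(-8*5) = -510*(-40) = 20400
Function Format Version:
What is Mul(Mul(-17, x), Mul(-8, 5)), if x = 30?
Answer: 20400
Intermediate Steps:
Mul(Mul(-17, x), Mul(-8, 5)) = Mul(Mul(-17, 30), Mul(-8, 5)) = Mul(-510, -40) = 20400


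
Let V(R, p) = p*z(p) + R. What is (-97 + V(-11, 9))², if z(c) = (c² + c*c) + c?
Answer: 2047761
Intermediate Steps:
z(c) = c + 2*c² (z(c) = (c² + c²) + c = 2*c² + c = c + 2*c²)
V(R, p) = R + p²*(1 + 2*p) (V(R, p) = p*(p*(1 + 2*p)) + R = p²*(1 + 2*p) + R = R + p²*(1 + 2*p))
(-97 + V(-11, 9))² = (-97 + (-11 + 9²*(1 + 2*9)))² = (-97 + (-11 + 81*(1 + 18)))² = (-97 + (-11 + 81*19))² = (-97 + (-11 + 1539))² = (-97 + 1528)² = 1431² = 2047761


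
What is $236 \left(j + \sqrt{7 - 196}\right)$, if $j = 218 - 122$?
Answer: $22656 + 708 i \sqrt{21} \approx 22656.0 + 3244.5 i$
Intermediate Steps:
$j = 96$ ($j = 218 - 122 = 96$)
$236 \left(j + \sqrt{7 - 196}\right) = 236 \left(96 + \sqrt{7 - 196}\right) = 236 \left(96 + \sqrt{-189}\right) = 236 \left(96 + 3 i \sqrt{21}\right) = 22656 + 708 i \sqrt{21}$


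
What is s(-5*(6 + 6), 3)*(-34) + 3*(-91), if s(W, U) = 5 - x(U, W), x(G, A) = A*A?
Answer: 121957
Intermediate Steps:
x(G, A) = A²
s(W, U) = 5 - W²
s(-5*(6 + 6), 3)*(-34) + 3*(-91) = (5 - (-5*(6 + 6))²)*(-34) + 3*(-91) = (5 - (-5*12)²)*(-34) - 273 = (5 - 1*(-60)²)*(-34) - 273 = (5 - 1*3600)*(-34) - 273 = (5 - 3600)*(-34) - 273 = -3595*(-34) - 273 = 122230 - 273 = 121957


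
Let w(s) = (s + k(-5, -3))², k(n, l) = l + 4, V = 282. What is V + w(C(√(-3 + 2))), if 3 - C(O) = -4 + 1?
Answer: 331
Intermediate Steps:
k(n, l) = 4 + l
C(O) = 6 (C(O) = 3 - (-4 + 1) = 3 - 1*(-3) = 3 + 3 = 6)
w(s) = (1 + s)² (w(s) = (s + (4 - 3))² = (s + 1)² = (1 + s)²)
V + w(C(√(-3 + 2))) = 282 + (1 + 6)² = 282 + 7² = 282 + 49 = 331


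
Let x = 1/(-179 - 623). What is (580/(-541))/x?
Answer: 465160/541 ≈ 859.82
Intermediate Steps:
x = -1/802 (x = 1/(-802) = -1/802 ≈ -0.0012469)
(580/(-541))/x = (580/(-541))/(-1/802) = (580*(-1/541))*(-802) = -580/541*(-802) = 465160/541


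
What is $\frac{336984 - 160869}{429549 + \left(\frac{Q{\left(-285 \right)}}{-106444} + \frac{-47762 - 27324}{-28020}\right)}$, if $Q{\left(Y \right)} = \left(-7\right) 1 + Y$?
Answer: $\frac{65659213672650}{160145505509893} \approx 0.41$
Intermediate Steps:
$Q{\left(Y \right)} = -7 + Y$
$\frac{336984 - 160869}{429549 + \left(\frac{Q{\left(-285 \right)}}{-106444} + \frac{-47762 - 27324}{-28020}\right)} = \frac{336984 - 160869}{429549 + \left(\frac{-7 - 285}{-106444} + \frac{-47762 - 27324}{-28020}\right)} = \frac{176115}{429549 - - \frac{1000079503}{372820110}} = \frac{176115}{429549 + \left(\frac{73}{26611} + \frac{37543}{14010}\right)} = \frac{176115}{429549 + \frac{1000079503}{372820110}} = \frac{176115}{\frac{160145505509893}{372820110}} = 176115 \cdot \frac{372820110}{160145505509893} = \frac{65659213672650}{160145505509893}$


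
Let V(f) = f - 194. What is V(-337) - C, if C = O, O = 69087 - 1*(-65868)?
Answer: -135486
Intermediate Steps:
V(f) = -194 + f
O = 134955 (O = 69087 + 65868 = 134955)
C = 134955
V(-337) - C = (-194 - 337) - 1*134955 = -531 - 134955 = -135486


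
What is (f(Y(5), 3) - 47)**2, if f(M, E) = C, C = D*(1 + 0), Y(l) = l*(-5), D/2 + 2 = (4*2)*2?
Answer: 361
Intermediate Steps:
D = 28 (D = -4 + 2*((4*2)*2) = -4 + 2*(8*2) = -4 + 2*16 = -4 + 32 = 28)
Y(l) = -5*l
C = 28 (C = 28*(1 + 0) = 28*1 = 28)
f(M, E) = 28
(f(Y(5), 3) - 47)**2 = (28 - 47)**2 = (-19)**2 = 361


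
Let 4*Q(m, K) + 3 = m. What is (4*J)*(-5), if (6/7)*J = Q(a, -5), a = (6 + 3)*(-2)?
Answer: 245/2 ≈ 122.50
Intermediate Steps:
a = -18 (a = 9*(-2) = -18)
Q(m, K) = -¾ + m/4
J = -49/8 (J = 7*(-¾ + (¼)*(-18))/6 = 7*(-¾ - 9/2)/6 = (7/6)*(-21/4) = -49/8 ≈ -6.1250)
(4*J)*(-5) = (4*(-49/8))*(-5) = -49/2*(-5) = 245/2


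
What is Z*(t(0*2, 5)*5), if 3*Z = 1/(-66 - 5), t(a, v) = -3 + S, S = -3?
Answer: 10/71 ≈ 0.14085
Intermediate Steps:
t(a, v) = -6 (t(a, v) = -3 - 3 = -6)
Z = -1/213 (Z = 1/(3*(-66 - 5)) = (1/3)/(-71) = (1/3)*(-1/71) = -1/213 ≈ -0.0046948)
Z*(t(0*2, 5)*5) = -(-2)*5/71 = -1/213*(-30) = 10/71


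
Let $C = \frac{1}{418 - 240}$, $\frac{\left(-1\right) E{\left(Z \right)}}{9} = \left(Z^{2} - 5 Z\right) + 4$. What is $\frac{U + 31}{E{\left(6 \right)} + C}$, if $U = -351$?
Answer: $\frac{56960}{16019} \approx 3.5558$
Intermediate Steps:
$E{\left(Z \right)} = -36 - 9 Z^{2} + 45 Z$ ($E{\left(Z \right)} = - 9 \left(\left(Z^{2} - 5 Z\right) + 4\right) = - 9 \left(4 + Z^{2} - 5 Z\right) = -36 - 9 Z^{2} + 45 Z$)
$C = \frac{1}{178} \approx 0.005618$
$\frac{U + 31}{E{\left(6 \right)} + C} = \frac{-351 + 31}{\left(-36 - 9 \cdot 6^{2} + 45 \cdot 6\right) + \frac{1}{178}} = - \frac{320}{\left(-36 - 324 + 270\right) + \frac{1}{178}} = - \frac{320}{-90 + \frac{1}{178}} = - \frac{320}{- \frac{16019}{178}} = \left(-320\right) \left(- \frac{178}{16019}\right) = \frac{56960}{16019}$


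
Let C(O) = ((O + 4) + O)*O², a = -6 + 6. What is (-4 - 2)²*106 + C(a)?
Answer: 3816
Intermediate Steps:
a = 0
C(O) = O²*(4 + 2*O) (C(O) = ((4 + O) + O)*O² = (4 + 2*O)*O² = O²*(4 + 2*O))
(-4 - 2)²*106 + C(a) = (-4 - 2)²*106 + 2*0²*(2 + 0) = (-6)²*106 + 2*0*2 = 36*106 + 0 = 3816 + 0 = 3816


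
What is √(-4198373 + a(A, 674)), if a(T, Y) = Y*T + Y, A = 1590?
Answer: I*√3126039 ≈ 1768.1*I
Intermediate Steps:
a(T, Y) = Y + T*Y (a(T, Y) = T*Y + Y = Y + T*Y)
√(-4198373 + a(A, 674)) = √(-4198373 + 674*(1 + 1590)) = √(-4198373 + 674*1591) = √(-4198373 + 1072334) = √(-3126039) = I*√3126039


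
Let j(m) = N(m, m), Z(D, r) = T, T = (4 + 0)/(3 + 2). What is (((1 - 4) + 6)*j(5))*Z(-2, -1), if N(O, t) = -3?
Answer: -36/5 ≈ -7.2000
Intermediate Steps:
T = ⅘ (T = 4/5 = 4*(⅕) = ⅘ ≈ 0.80000)
Z(D, r) = ⅘
j(m) = -3
(((1 - 4) + 6)*j(5))*Z(-2, -1) = (((1 - 4) + 6)*(-3))*(⅘) = ((-3 + 6)*(-3))*(⅘) = (3*(-3))*(⅘) = -9*⅘ = -36/5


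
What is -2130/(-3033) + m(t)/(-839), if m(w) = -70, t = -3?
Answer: 666460/848229 ≈ 0.78571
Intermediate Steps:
-2130/(-3033) + m(t)/(-839) = -2130/(-3033) - 70/(-839) = -2130*(-1/3033) - 70*(-1/839) = 710/1011 + 70/839 = 666460/848229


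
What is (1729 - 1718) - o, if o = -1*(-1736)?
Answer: -1725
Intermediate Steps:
o = 1736
(1729 - 1718) - o = (1729 - 1718) - 1*1736 = 11 - 1736 = -1725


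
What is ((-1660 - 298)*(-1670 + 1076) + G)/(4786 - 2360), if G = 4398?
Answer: 583725/1213 ≈ 481.22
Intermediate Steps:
((-1660 - 298)*(-1670 + 1076) + G)/(4786 - 2360) = ((-1660 - 298)*(-1670 + 1076) + 4398)/(4786 - 2360) = (-1958*(-594) + 4398)/2426 = (1163052 + 4398)*(1/2426) = 1167450*(1/2426) = 583725/1213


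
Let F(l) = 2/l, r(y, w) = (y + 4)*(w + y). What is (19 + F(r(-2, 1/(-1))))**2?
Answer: 3136/9 ≈ 348.44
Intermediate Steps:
r(y, w) = (4 + y)*(w + y)
(19 + F(r(-2, 1/(-1))))**2 = (19 + 2/((-2)**2 + 4/(-1) + 4*(-2) - 2/(-1)))**2 = (19 + 2/(4 + 4*(-1) - 8 - 1*(-2)))**2 = (19 + 2/(4 - 4 - 8 + 2))**2 = (19 + 2/(-6))**2 = (19 + 2*(-1/6))**2 = (19 - 1/3)**2 = (56/3)**2 = 3136/9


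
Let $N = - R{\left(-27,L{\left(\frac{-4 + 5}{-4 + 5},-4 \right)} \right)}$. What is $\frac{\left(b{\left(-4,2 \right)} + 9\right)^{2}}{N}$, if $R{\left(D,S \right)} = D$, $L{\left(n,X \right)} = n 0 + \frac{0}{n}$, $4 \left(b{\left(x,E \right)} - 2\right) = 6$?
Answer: $\frac{625}{108} \approx 5.787$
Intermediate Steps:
$b{\left(x,E \right)} = \frac{7}{2}$ ($b{\left(x,E \right)} = 2 + \frac{1}{4} \cdot 6 = 2 + \frac{3}{2} = \frac{7}{2}$)
$L{\left(n,X \right)} = 0$ ($L{\left(n,X \right)} = 0 + 0 = 0$)
$N = 27$ ($N = \left(-1\right) \left(-27\right) = 27$)
$\frac{\left(b{\left(-4,2 \right)} + 9\right)^{2}}{N} = \frac{\left(\frac{7}{2} + 9\right)^{2}}{27} = \left(\frac{25}{2}\right)^{2} \cdot \frac{1}{27} = \frac{625}{4} \cdot \frac{1}{27} = \frac{625}{108}$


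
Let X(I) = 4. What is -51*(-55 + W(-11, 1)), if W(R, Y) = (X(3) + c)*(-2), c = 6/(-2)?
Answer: 2907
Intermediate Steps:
c = -3 (c = 6*(-½) = -3)
W(R, Y) = -2 (W(R, Y) = (4 - 3)*(-2) = 1*(-2) = -2)
-51*(-55 + W(-11, 1)) = -51*(-55 - 2) = -51*(-57) = 2907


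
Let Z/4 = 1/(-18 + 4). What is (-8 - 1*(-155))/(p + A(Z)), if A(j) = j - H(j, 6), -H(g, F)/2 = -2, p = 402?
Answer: 343/928 ≈ 0.36961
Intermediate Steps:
Z = -2/7 (Z = 4/(-18 + 4) = 4/(-14) = 4*(-1/14) = -2/7 ≈ -0.28571)
H(g, F) = 4 (H(g, F) = -2*(-2) = 4)
A(j) = -4 + j (A(j) = j - 1*4 = j - 4 = -4 + j)
(-8 - 1*(-155))/(p + A(Z)) = (-8 - 1*(-155))/(402 + (-4 - 2/7)) = (-8 + 155)/(402 - 30/7) = 147/(2784/7) = 147*(7/2784) = 343/928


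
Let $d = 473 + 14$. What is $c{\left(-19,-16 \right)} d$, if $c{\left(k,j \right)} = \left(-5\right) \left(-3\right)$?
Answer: $7305$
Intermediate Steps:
$c{\left(k,j \right)} = 15$
$d = 487$
$c{\left(-19,-16 \right)} d = 15 \cdot 487 = 7305$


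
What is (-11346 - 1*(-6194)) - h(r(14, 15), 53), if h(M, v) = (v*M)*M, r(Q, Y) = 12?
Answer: -12784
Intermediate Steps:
h(M, v) = v*M**2 (h(M, v) = (M*v)*M = v*M**2)
(-11346 - 1*(-6194)) - h(r(14, 15), 53) = (-11346 - 1*(-6194)) - 53*12**2 = (-11346 + 6194) - 53*144 = -5152 - 1*7632 = -5152 - 7632 = -12784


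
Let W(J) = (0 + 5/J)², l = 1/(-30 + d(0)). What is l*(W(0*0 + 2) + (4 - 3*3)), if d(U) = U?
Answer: -1/24 ≈ -0.041667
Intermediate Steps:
l = -1/30 (l = 1/(-30 + 0) = 1/(-30) = -1/30 ≈ -0.033333)
W(J) = 25/J² (W(J) = (5/J)² = 25/J²)
l*(W(0*0 + 2) + (4 - 3*3)) = -(25/(0*0 + 2)² + (4 - 3*3))/30 = -(25/(0 + 2)² + (4 - 9))/30 = -(25/2² - 5)/30 = -(25*(¼) - 5)/30 = -(25/4 - 5)/30 = -1/30*5/4 = -1/24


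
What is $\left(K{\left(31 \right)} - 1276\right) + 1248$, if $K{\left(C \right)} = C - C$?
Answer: $-28$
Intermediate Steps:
$K{\left(C \right)} = 0$
$\left(K{\left(31 \right)} - 1276\right) + 1248 = \left(0 - 1276\right) + 1248 = -1276 + 1248 = -28$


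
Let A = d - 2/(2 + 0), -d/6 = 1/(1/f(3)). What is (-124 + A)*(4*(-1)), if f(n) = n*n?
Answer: 716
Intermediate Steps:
f(n) = n²
d = -54 (d = -6*3² = -6/(1/9) = -6/⅑ = -6*9 = -54)
A = -55 (A = -54 - 2/(2 + 0) = -54 - 2/2 = -54 - 2*½ = -54 - 1 = -55)
(-124 + A)*(4*(-1)) = (-124 - 55)*(4*(-1)) = -179*(-4) = 716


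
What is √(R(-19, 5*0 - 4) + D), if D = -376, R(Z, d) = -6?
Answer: I*√382 ≈ 19.545*I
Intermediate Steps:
√(R(-19, 5*0 - 4) + D) = √(-6 - 376) = √(-382) = I*√382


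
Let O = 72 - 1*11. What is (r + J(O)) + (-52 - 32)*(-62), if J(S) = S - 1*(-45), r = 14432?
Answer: 19746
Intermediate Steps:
O = 61 (O = 72 - 11 = 61)
J(S) = 45 + S (J(S) = S + 45 = 45 + S)
(r + J(O)) + (-52 - 32)*(-62) = (14432 + (45 + 61)) + (-52 - 32)*(-62) = (14432 + 106) - 84*(-62) = 14538 + 5208 = 19746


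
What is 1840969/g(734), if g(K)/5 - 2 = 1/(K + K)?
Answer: 2702542492/14685 ≈ 1.8403e+5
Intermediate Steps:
g(K) = 10 + 5/(2*K) (g(K) = 10 + 5/(K + K) = 10 + 5/((2*K)) = 10 + 5*(1/(2*K)) = 10 + 5/(2*K))
1840969/g(734) = 1840969/(10 + (5/2)/734) = 1840969/(10 + (5/2)*(1/734)) = 1840969/(10 + 5/1468) = 1840969/(14685/1468) = 1840969*(1468/14685) = 2702542492/14685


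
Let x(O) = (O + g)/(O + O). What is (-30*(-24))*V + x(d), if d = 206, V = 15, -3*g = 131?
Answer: 13349287/1236 ≈ 10800.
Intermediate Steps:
g = -131/3 (g = -⅓*131 = -131/3 ≈ -43.667)
x(O) = (-131/3 + O)/(2*O) (x(O) = (O - 131/3)/(O + O) = (-131/3 + O)/((2*O)) = (-131/3 + O)*(1/(2*O)) = (-131/3 + O)/(2*O))
(-30*(-24))*V + x(d) = -30*(-24)*15 + (⅙)*(-131 + 3*206)/206 = 720*15 + (⅙)*(1/206)*(-131 + 618) = 10800 + (⅙)*(1/206)*487 = 10800 + 487/1236 = 13349287/1236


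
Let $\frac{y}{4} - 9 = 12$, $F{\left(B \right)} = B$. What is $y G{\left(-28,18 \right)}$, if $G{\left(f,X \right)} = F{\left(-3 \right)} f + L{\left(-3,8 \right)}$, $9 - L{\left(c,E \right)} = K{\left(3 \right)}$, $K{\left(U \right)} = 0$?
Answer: $7812$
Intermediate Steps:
$L{\left(c,E \right)} = 9$ ($L{\left(c,E \right)} = 9 - 0 = 9 + 0 = 9$)
$G{\left(f,X \right)} = 9 - 3 f$ ($G{\left(f,X \right)} = - 3 f + 9 = 9 - 3 f$)
$y = 84$ ($y = 36 + 4 \cdot 12 = 36 + 48 = 84$)
$y G{\left(-28,18 \right)} = 84 \left(9 - -84\right) = 84 \left(9 + 84\right) = 84 \cdot 93 = 7812$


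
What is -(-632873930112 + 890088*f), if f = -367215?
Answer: 959727595032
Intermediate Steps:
-(-632873930112 + 890088*f) = -890088/(1/(-711024 - 367215)) = -890088/(1/(-1078239)) = -890088/(-1/1078239) = -890088*(-1078239) = 959727595032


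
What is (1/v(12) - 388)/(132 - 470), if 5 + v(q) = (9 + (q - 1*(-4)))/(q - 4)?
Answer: 2914/2535 ≈ 1.1495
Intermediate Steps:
v(q) = -5 + (13 + q)/(-4 + q) (v(q) = -5 + (9 + (q - 1*(-4)))/(q - 4) = -5 + (9 + (q + 4))/(-4 + q) = -5 + (9 + (4 + q))/(-4 + q) = -5 + (13 + q)/(-4 + q))
(1/v(12) - 388)/(132 - 470) = (1/((33 - 4*12)/(-4 + 12)) - 388)/(132 - 470) = (1/((33 - 48)/8) - 388)/(-338) = (1/((⅛)*(-15)) - 388)*(-1/338) = (1/(-15/8) - 388)*(-1/338) = (-8/15 - 388)*(-1/338) = -5828/15*(-1/338) = 2914/2535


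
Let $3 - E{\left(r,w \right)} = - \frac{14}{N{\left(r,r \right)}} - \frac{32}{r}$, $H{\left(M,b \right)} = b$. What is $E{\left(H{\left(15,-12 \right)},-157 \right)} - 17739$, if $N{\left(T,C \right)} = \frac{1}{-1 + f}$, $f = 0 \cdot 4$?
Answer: $- \frac{53258}{3} \approx -17753.0$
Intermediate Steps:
$f = 0$
$N{\left(T,C \right)} = -1$ ($N{\left(T,C \right)} = \frac{1}{-1 + 0} = \frac{1}{-1} = -1$)
$E{\left(r,w \right)} = -11 + \frac{32}{r}$ ($E{\left(r,w \right)} = 3 - \left(- \frac{14}{-1} - \frac{32}{r}\right) = 3 - \left(\left(-14\right) \left(-1\right) - \frac{32}{r}\right) = 3 - \left(14 - \frac{32}{r}\right) = -11 + \frac{32}{r}$)
$E{\left(H{\left(15,-12 \right)},-157 \right)} - 17739 = \left(-11 + \frac{32}{-12}\right) - 17739 = \left(-11 + 32 \left(- \frac{1}{12}\right)\right) - 17739 = \left(-11 - \frac{8}{3}\right) - 17739 = - \frac{41}{3} - 17739 = - \frac{53258}{3}$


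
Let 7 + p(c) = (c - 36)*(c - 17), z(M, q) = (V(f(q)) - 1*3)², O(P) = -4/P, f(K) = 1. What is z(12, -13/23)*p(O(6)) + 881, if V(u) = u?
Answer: 30997/9 ≈ 3444.1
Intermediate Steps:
z(M, q) = 4 (z(M, q) = (1 - 1*3)² = (1 - 3)² = (-2)² = 4)
p(c) = -7 + (-36 + c)*(-17 + c) (p(c) = -7 + (c - 36)*(c - 17) = -7 + (-36 + c)*(-17 + c))
z(12, -13/23)*p(O(6)) + 881 = 4*(605 + (-4/6)² - (-212)/6) + 881 = 4*(605 + (-4*⅙)² - (-212)/6) + 881 = 4*(605 + (-⅔)² - 53*(-⅔)) + 881 = 4*(605 + 4/9 + 106/3) + 881 = 4*(5767/9) + 881 = 23068/9 + 881 = 30997/9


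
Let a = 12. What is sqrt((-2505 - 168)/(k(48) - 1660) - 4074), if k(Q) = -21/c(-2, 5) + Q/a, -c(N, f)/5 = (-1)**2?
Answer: I*sqrt(30864618051)/2753 ≈ 63.815*I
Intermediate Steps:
c(N, f) = -5 (c(N, f) = -5*(-1)**2 = -5*1 = -5)
k(Q) = 21/5 + Q/12 (k(Q) = -21/(-5) + Q/12 = -21*(-1/5) + Q*(1/12) = 21/5 + Q/12)
sqrt((-2505 - 168)/(k(48) - 1660) - 4074) = sqrt((-2505 - 168)/((21/5 + (1/12)*48) - 1660) - 4074) = sqrt(-2673/((21/5 + 4) - 1660) - 4074) = sqrt(-2673/(41/5 - 1660) - 4074) = sqrt(-2673/(-8259/5) - 4074) = sqrt(-2673*(-5/8259) - 4074) = sqrt(4455/2753 - 4074) = sqrt(-11211267/2753) = I*sqrt(30864618051)/2753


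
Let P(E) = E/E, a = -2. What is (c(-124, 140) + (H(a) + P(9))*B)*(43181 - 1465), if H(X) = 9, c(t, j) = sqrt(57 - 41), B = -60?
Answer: -24862736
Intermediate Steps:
c(t, j) = 4 (c(t, j) = sqrt(16) = 4)
P(E) = 1
(c(-124, 140) + (H(a) + P(9))*B)*(43181 - 1465) = (4 + (9 + 1)*(-60))*(43181 - 1465) = (4 + 10*(-60))*41716 = (4 - 600)*41716 = -596*41716 = -24862736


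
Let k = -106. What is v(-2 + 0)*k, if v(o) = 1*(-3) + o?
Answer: 530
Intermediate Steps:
v(o) = -3 + o
v(-2 + 0)*k = (-3 + (-2 + 0))*(-106) = (-3 - 2)*(-106) = -5*(-106) = 530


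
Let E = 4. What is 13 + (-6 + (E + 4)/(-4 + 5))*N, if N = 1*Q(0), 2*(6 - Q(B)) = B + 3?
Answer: 22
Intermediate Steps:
Q(B) = 9/2 - B/2 (Q(B) = 6 - (B + 3)/2 = 6 - (3 + B)/2 = 6 + (-3/2 - B/2) = 9/2 - B/2)
N = 9/2 (N = 1*(9/2 - 1/2*0) = 1*(9/2 + 0) = 1*(9/2) = 9/2 ≈ 4.5000)
13 + (-6 + (E + 4)/(-4 + 5))*N = 13 + (-6 + (4 + 4)/(-4 + 5))*(9/2) = 13 + (-6 + 8/1)*(9/2) = 13 + (-6 + 8*1)*(9/2) = 13 + (-6 + 8)*(9/2) = 13 + 2*(9/2) = 13 + 9 = 22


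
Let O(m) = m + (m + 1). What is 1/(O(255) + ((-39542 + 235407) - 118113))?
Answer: 1/78263 ≈ 1.2777e-5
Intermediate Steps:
O(m) = 1 + 2*m (O(m) = m + (1 + m) = 1 + 2*m)
1/(O(255) + ((-39542 + 235407) - 118113)) = 1/((1 + 2*255) + ((-39542 + 235407) - 118113)) = 1/((1 + 510) + (195865 - 118113)) = 1/(511 + 77752) = 1/78263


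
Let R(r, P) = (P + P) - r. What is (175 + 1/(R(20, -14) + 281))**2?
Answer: 1662682176/54289 ≈ 30627.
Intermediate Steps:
R(r, P) = -r + 2*P (R(r, P) = 2*P - r = -r + 2*P)
(175 + 1/(R(20, -14) + 281))**2 = (175 + 1/((-1*20 + 2*(-14)) + 281))**2 = (175 + 1/((-20 - 28) + 281))**2 = (175 + 1/(-48 + 281))**2 = (175 + 1/233)**2 = (40776/233)**2 = 1662682176/54289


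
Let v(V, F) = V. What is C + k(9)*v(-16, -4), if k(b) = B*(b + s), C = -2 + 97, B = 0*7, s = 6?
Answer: 95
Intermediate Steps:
B = 0
C = 95
k(b) = 0 (k(b) = 0*(b + 6) = 0*(6 + b) = 0)
C + k(9)*v(-16, -4) = 95 + 0*(-16) = 95 + 0 = 95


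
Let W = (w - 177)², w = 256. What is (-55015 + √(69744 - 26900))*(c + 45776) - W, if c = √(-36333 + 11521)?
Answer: -6241 - 2*(22888 + I*√6203)*(55015 - 2*√10711) ≈ -2.5089e+9 - 8.6333e+6*I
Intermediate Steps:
c = 2*I*√6203 (c = √(-24812) = 2*I*√6203 ≈ 157.52*I)
W = 6241 (W = (256 - 177)² = 79² = 6241)
(-55015 + √(69744 - 26900))*(c + 45776) - W = (-55015 + √(69744 - 26900))*(2*I*√6203 + 45776) - 1*6241 = (-55015 + √42844)*(45776 + 2*I*√6203) - 6241 = (-55015 + 2*√10711)*(45776 + 2*I*√6203) - 6241 = -6241 + (-55015 + 2*√10711)*(45776 + 2*I*√6203)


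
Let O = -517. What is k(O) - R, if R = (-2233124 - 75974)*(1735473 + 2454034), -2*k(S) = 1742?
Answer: 9673982233815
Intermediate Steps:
k(S) = -871 (k(S) = -½*1742 = -871)
R = -9673982234686 (R = -2309098*4189507 = -9673982234686)
k(O) - R = -871 - 1*(-9673982234686) = -871 + 9673982234686 = 9673982233815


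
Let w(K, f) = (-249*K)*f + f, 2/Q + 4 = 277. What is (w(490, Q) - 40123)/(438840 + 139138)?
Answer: -11197597/157787994 ≈ -0.070966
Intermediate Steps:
Q = 2/273 (Q = 2/(-4 + 277) = 2/273 ≈ 0.0073260)
w(K, f) = f - 249*K*f (w(K, f) = -249*K*f + f = f - 249*K*f)
(w(490, Q) - 40123)/(438840 + 139138) = (2*(1 - 249*490)/273 - 40123)/(438840 + 139138) = (2*(1 - 122010)/273 - 40123)/577978 = ((2/273)*(-122009) - 40123)*(1/577978) = (-244018/273 - 40123)*(1/577978) = -11197597/273*1/577978 = -11197597/157787994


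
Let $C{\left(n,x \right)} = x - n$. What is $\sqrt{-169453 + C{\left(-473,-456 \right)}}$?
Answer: $2 i \sqrt{42359} \approx 411.63 i$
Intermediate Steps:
$\sqrt{-169453 + C{\left(-473,-456 \right)}} = \sqrt{-169453 - -17} = \sqrt{-169453 + \left(-456 + 473\right)} = \sqrt{-169453 + 17} = \sqrt{-169436} = 2 i \sqrt{42359}$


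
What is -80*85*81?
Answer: -550800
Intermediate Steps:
-80*85*81 = -6800*81 = -550800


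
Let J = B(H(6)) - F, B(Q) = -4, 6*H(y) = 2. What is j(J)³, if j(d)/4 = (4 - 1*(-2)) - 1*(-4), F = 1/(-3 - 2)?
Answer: 64000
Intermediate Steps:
H(y) = ⅓ (H(y) = (⅙)*2 = ⅓)
F = -⅕ (F = 1/(-5) = -⅕ ≈ -0.20000)
J = -19/5 (J = -4 - 1*(-⅕) = -4 + ⅕ = -19/5 ≈ -3.8000)
j(d) = 40 (j(d) = 4*((4 - 1*(-2)) - 1*(-4)) = 4*((4 + 2) + 4) = 4*(6 + 4) = 4*10 = 40)
j(J)³ = 40³ = 64000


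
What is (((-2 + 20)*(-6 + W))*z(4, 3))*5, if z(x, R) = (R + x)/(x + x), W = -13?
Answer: -5985/4 ≈ -1496.3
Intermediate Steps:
z(x, R) = (R + x)/(2*x) (z(x, R) = (R + x)/((2*x)) = (R + x)*(1/(2*x)) = (R + x)/(2*x))
(((-2 + 20)*(-6 + W))*z(4, 3))*5 = (((-2 + 20)*(-6 - 13))*((1/2)*(3 + 4)/4))*5 = ((18*(-19))*((1/2)*(1/4)*7))*5 = -342*7/8*5 = -1197/4*5 = -5985/4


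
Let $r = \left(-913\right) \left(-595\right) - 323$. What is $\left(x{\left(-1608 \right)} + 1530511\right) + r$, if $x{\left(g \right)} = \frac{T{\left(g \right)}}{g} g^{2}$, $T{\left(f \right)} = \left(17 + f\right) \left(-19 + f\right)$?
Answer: $-4160326233$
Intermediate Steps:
$T{\left(f \right)} = \left(-19 + f\right) \left(17 + f\right)$
$x{\left(g \right)} = g \left(-323 + g^{2} - 2 g\right)$ ($x{\left(g \right)} = \frac{-323 + g^{2} - 2 g}{g} g^{2} = g \left(-323 + g^{2} - 2 g\right)$)
$r = 542912$ ($r = 543235 - 323 = 542912$)
$\left(x{\left(-1608 \right)} + 1530511\right) + r = \left(- 1608 \left(-323 + \left(-1608\right)^{2} - -3216\right) + 1530511\right) + 542912 = \left(- 1608 \left(-323 + 2585664 + 3216\right) + 1530511\right) + 542912 = \left(\left(-1608\right) 2588557 + 1530511\right) + 542912 = \left(-4162399656 + 1530511\right) + 542912 = -4160869145 + 542912 = -4160326233$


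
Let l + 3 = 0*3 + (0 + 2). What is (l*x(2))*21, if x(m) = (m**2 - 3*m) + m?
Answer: 0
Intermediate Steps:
l = -1 (l = -3 + (0*3 + (0 + 2)) = -3 + (0 + 2) = -3 + 2 = -1)
x(m) = m**2 - 2*m
(l*x(2))*21 = -2*(-2 + 2)*21 = -2*0*21 = -1*0*21 = 0*21 = 0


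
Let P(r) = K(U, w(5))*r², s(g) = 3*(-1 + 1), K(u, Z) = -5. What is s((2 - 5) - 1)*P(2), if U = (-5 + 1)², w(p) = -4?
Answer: 0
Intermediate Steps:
U = 16 (U = (-4)² = 16)
s(g) = 0 (s(g) = 3*0 = 0)
P(r) = -5*r²
s((2 - 5) - 1)*P(2) = 0*(-5*2²) = 0*(-5*4) = 0*(-20) = 0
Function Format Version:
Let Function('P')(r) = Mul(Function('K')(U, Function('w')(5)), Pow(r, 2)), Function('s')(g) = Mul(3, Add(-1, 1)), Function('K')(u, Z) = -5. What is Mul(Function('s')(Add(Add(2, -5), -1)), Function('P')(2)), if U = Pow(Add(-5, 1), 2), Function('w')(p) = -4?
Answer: 0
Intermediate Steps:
U = 16 (U = Pow(-4, 2) = 16)
Function('s')(g) = 0 (Function('s')(g) = Mul(3, 0) = 0)
Function('P')(r) = Mul(-5, Pow(r, 2))
Mul(Function('s')(Add(Add(2, -5), -1)), Function('P')(2)) = Mul(0, Mul(-5, Pow(2, 2))) = Mul(0, Mul(-5, 4)) = Mul(0, -20) = 0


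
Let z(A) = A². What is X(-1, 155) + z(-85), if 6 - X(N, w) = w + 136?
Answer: 6940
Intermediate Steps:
X(N, w) = -130 - w (X(N, w) = 6 - (w + 136) = 6 - (136 + w) = 6 + (-136 - w) = -130 - w)
X(-1, 155) + z(-85) = (-130 - 1*155) + (-85)² = (-130 - 155) + 7225 = -285 + 7225 = 6940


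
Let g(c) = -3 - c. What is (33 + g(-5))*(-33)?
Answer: -1155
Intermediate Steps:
(33 + g(-5))*(-33) = (33 + (-3 - 1*(-5)))*(-33) = (33 + (-3 + 5))*(-33) = (33 + 2)*(-33) = 35*(-33) = -1155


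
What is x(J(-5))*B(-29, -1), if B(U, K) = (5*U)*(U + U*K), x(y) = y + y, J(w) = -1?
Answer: 0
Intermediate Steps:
x(y) = 2*y
B(U, K) = 5*U*(U + K*U) (B(U, K) = (5*U)*(U + K*U) = 5*U*(U + K*U))
x(J(-5))*B(-29, -1) = (2*(-1))*(5*(-29)²*(1 - 1)) = -10*841*0 = -2*0 = 0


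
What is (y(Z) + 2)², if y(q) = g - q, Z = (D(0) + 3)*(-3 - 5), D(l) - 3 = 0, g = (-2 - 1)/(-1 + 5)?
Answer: 38809/16 ≈ 2425.6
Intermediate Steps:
g = -¾ (g = -3/4 = -3*¼ = -¾ ≈ -0.75000)
D(l) = 3 (D(l) = 3 + 0 = 3)
Z = -48 (Z = (3 + 3)*(-3 - 5) = 6*(-8) = -48)
y(q) = -¾ - q
(y(Z) + 2)² = ((-¾ - 1*(-48)) + 2)² = ((-¾ + 48) + 2)² = (189/4 + 2)² = (197/4)² = 38809/16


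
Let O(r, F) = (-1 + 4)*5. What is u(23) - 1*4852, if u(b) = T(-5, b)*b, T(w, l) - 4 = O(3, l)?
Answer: -4415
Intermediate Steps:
O(r, F) = 15 (O(r, F) = 3*5 = 15)
T(w, l) = 19 (T(w, l) = 4 + 15 = 19)
u(b) = 19*b
u(23) - 1*4852 = 19*23 - 1*4852 = 437 - 4852 = -4415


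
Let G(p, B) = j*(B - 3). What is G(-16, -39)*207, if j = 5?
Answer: -43470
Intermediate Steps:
G(p, B) = -15 + 5*B (G(p, B) = 5*(B - 3) = 5*(-3 + B) = -15 + 5*B)
G(-16, -39)*207 = (-15 + 5*(-39))*207 = (-15 - 195)*207 = -210*207 = -43470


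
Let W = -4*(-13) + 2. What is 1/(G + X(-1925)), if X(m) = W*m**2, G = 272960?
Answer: 1/200376710 ≈ 4.9906e-9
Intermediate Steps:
W = 54 (W = 52 + 2 = 54)
X(m) = 54*m**2
1/(G + X(-1925)) = 1/(272960 + 54*(-1925)**2) = 1/(272960 + 54*3705625) = 1/(272960 + 200103750) = 1/200376710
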